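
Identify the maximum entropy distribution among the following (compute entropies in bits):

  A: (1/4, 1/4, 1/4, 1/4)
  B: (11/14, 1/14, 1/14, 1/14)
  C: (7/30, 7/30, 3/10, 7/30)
A

For a discrete distribution over n outcomes, entropy is maximized by the uniform distribution.

Computing entropies:
H(A) = 2.0000 bits
H(B) = 1.0892 bits
H(C) = 1.9908 bits

The uniform distribution (where all probabilities equal 1/4) achieves the maximum entropy of log_2(4) = 2.0000 bits.

Distribution A has the highest entropy.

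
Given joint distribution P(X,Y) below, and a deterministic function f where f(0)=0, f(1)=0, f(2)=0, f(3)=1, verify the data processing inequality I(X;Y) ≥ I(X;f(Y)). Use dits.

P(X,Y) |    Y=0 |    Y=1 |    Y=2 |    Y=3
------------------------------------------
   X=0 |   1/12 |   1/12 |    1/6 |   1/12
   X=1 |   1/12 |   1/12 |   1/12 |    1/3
I(X;Y) = 0.0350, I(X;f(Y)) = 0.0314, inequality holds: 0.0350 ≥ 0.0314

Data Processing Inequality: For any Markov chain X → Y → Z, we have I(X;Y) ≥ I(X;Z).

Here Z = f(Y) is a deterministic function of Y, forming X → Y → Z.

Original I(X;Y) = 0.0350 dits

After applying f:
P(X,Z) where Z=f(Y):
- P(X,Z=0) = P(X,Y=0) + P(X,Y=1) + P(X,Y=2)
- P(X,Z=1) = P(X,Y=3)

I(X;Z) = I(X;f(Y)) = 0.0314 dits

Verification: 0.0350 ≥ 0.0314 ✓

Information cannot be created by processing; the function f can only lose information about X.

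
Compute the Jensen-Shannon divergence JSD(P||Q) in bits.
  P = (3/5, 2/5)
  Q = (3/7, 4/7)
0.0213 bits

Jensen-Shannon divergence is:
JSD(P||Q) = 0.5 × D_KL(P||M) + 0.5 × D_KL(Q||M)
where M = 0.5 × (P + Q) is the mixture distribution.

M = 0.5 × (3/5, 2/5) + 0.5 × (3/7, 4/7) = (18/35, 17/35)

D_KL(P||M) = 0.0214 bits
D_KL(Q||M) = 0.0213 bits

JSD(P||Q) = 0.5 × 0.0214 + 0.5 × 0.0213 = 0.0213 bits

Unlike KL divergence, JSD is symmetric and bounded: 0 ≤ JSD ≤ log(2).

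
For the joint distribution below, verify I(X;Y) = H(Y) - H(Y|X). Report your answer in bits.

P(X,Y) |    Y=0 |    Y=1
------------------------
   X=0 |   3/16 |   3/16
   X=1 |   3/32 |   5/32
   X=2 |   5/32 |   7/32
I(X;Y) = 0.0076 bits

Mutual information has multiple equivalent forms:
- I(X;Y) = H(X) - H(X|Y)
- I(X;Y) = H(Y) - H(Y|X)
- I(X;Y) = H(X) + H(Y) - H(X,Y)

Computing all quantities:
H(X) = 1.5613, H(Y) = 0.9887, H(X,Y) = 2.5423
H(X|Y) = 1.5536, H(Y|X) = 0.9811

Verification:
H(X) - H(X|Y) = 1.5613 - 1.5536 = 0.0076
H(Y) - H(Y|X) = 0.9887 - 0.9811 = 0.0076
H(X) + H(Y) - H(X,Y) = 1.5613 + 0.9887 - 2.5423 = 0.0076

All forms give I(X;Y) = 0.0076 bits. ✓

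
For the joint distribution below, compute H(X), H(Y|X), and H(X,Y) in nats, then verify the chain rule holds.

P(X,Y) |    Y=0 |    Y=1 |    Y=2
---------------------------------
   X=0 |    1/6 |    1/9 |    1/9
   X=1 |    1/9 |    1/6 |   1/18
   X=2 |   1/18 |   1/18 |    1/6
H(X,Y) = 2.1100, H(X) = 1.0893, H(Y|X) = 1.0207 (all in nats)

Chain rule: H(X,Y) = H(X) + H(Y|X)

Left side — joint entropy directly:
H(X,Y) = -Σ p(x,y) log p(x,y) = 2.1100 nats

Right side — compute H(Y|X) from the conditional distributions:
P(X) = (7/18, 1/3, 5/18), so H(X) = 1.0893 nats
H(Y|X) = Σ_x P(X=x) · H(Y|X=x):
  P(Y|X=0) = (3/7, 2/7, 2/7), H(Y|X=0) = 1.0790, weight P(X=0) = 7/18
  P(Y|X=1) = (1/3, 1/2, 1/6), H(Y|X=1) = 1.0114, weight P(X=1) = 1/3
  P(Y|X=2) = (1/5, 1/5, 3/5), H(Y|X=2) = 0.9503, weight P(X=2) = 5/18
H(Y|X) = 1.0207 nats

H(X) + H(Y|X) = 1.0893 + 1.0207 = 2.1100 nats

Both sides equal 2.1100 nats. ✓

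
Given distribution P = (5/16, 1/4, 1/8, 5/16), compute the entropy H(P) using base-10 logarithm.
0.5791 dits

Shannon entropy is H(X) = -Σ p(x) log p(x).

For P = (5/16, 1/4, 1/8, 5/16):
H = -5/16 × log_10(5/16) -1/4 × log_10(1/4) -1/8 × log_10(1/8) -5/16 × log_10(5/16)
H = 0.5791 dits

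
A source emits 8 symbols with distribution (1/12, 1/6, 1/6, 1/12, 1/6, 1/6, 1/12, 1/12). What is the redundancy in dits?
0.0246 dits

Redundancy measures how far a source is from maximum entropy:
R = H_max - H(X)

Maximum entropy for 8 symbols: H_max = log_10(8) = 0.9031 dits
Actual entropy: H(X) = 0.8785 dits
Redundancy: R = 0.9031 - 0.8785 = 0.0246 dits

This redundancy represents potential for compression: the source could be compressed by 0.0246 dits per symbol.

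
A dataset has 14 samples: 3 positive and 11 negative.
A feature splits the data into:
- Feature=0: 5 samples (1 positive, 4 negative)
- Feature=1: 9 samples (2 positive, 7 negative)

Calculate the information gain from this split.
0.0005 bits

Information Gain = H(Y) - H(Y|Feature)

Before split:
P(positive) = 3/14 = 0.2143
H(Y) = 0.7496 bits

After split:
Feature=0: H = 0.7219 bits (weight = 5/14)
Feature=1: H = 0.7642 bits (weight = 9/14)
H(Y|Feature) = (5/14)×0.7219 + (9/14)×0.7642 = 0.7491 bits

Information Gain = 0.7496 - 0.7491 = 0.0005 bits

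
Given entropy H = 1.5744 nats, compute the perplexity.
4.8278

Perplexity is e^H (or exp(H) for natural log).

H = 1.5744 nats
Perplexity = e^1.5744 = 4.8278

Interpretation: The model's uncertainty is equivalent to choosing uniformly among 4.8 options.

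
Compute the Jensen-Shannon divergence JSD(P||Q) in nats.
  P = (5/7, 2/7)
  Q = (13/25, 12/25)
0.0201 nats

Jensen-Shannon divergence is:
JSD(P||Q) = 0.5 × D_KL(P||M) + 0.5 × D_KL(Q||M)
where M = 0.5 × (P + Q) is the mixture distribution.

M = 0.5 × (5/7, 2/7) + 0.5 × (13/25, 12/25) = (0.617143, 0.382857)

D_KL(P||M) = 0.0208 nats
D_KL(Q||M) = 0.0195 nats

JSD(P||Q) = 0.5 × 0.0208 + 0.5 × 0.0195 = 0.0201 nats

Unlike KL divergence, JSD is symmetric and bounded: 0 ≤ JSD ≤ log(2).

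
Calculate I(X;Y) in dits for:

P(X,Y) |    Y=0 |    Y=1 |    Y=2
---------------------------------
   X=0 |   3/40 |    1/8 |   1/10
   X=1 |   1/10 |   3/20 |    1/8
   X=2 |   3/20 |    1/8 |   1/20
0.0120 dits

Mutual information: I(X;Y) = H(X) + H(Y) - H(X,Y)

Marginals:
P(X) = (3/10, 3/8, 13/40), H(X) = 0.4752 dits
P(Y) = (13/40, 2/5, 11/40), H(Y) = 0.4720 dits

Joint entropy: H(X,Y) = 0.9353 dits

I(X;Y) = 0.4752 + 0.4720 - 0.9353 = 0.0120 dits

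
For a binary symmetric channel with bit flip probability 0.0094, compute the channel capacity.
0.9232 bits

For a binary symmetric channel (BSC) with error probability p:
Capacity C = 1 - H(p) bits per symbol

where H(p) = -p log₂(p) - (1-p) log₂(1-p) is the binary entropy function.

H(0.0094) = 0.0768 bits
C = 1 - 0.0768 = 0.9232 bits per symbol

This means we can reliably transmit up to 0.9232 bits of information per channel use.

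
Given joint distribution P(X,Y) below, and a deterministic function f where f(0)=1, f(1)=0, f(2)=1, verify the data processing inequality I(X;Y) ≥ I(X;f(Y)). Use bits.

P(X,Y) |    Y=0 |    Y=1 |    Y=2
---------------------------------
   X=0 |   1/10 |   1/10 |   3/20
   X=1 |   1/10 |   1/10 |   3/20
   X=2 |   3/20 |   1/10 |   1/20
I(X;Y) = 0.0539, I(X;f(Y)) = 0.0016, inequality holds: 0.0539 ≥ 0.0016

Data Processing Inequality: For any Markov chain X → Y → Z, we have I(X;Y) ≥ I(X;Z).

Here Z = f(Y) is a deterministic function of Y, forming X → Y → Z.

Original I(X;Y) = 0.0539 bits

After applying f:
P(X,Z) where Z=f(Y):
- P(X,Z=0) = P(X,Y=1)
- P(X,Z=1) = P(X,Y=0) + P(X,Y=2)

I(X;Z) = I(X;f(Y)) = 0.0016 bits

Verification: 0.0539 ≥ 0.0016 ✓

Information cannot be created by processing; the function f can only lose information about X.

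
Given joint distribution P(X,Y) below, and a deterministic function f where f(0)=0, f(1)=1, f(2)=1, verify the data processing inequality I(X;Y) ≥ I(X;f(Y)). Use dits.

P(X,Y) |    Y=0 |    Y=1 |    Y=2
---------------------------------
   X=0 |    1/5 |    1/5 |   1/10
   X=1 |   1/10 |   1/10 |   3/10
I(X;Y) = 0.0375, I(X;f(Y)) = 0.0105, inequality holds: 0.0375 ≥ 0.0105

Data Processing Inequality: For any Markov chain X → Y → Z, we have I(X;Y) ≥ I(X;Z).

Here Z = f(Y) is a deterministic function of Y, forming X → Y → Z.

Original I(X;Y) = 0.0375 dits

After applying f:
P(X,Z) where Z=f(Y):
- P(X,Z=0) = P(X,Y=0)
- P(X,Z=1) = P(X,Y=1) + P(X,Y=2)

I(X;Z) = I(X;f(Y)) = 0.0105 dits

Verification: 0.0375 ≥ 0.0105 ✓

Information cannot be created by processing; the function f can only lose information about X.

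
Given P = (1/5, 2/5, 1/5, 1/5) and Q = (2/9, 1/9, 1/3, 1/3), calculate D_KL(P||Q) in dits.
0.1246 dits

KL divergence: D_KL(P||Q) = Σ p(x) log(p(x)/q(x))

Computing term by term:
  x=0: 1/5 × log_10[(1/5)/(2/9)] = 1/5 × -0.0458 = -0.0092
  x=1: 2/5 × log_10[(2/5)/(1/9)] = 2/5 × 0.5563 = 0.2225
  x=2: 1/5 × log_10[(1/5)/(1/3)] = 1/5 × -0.2218 = -0.0444
  x=3: 1/5 × log_10[(1/5)/(1/3)] = 1/5 × -0.2218 = -0.0444

D_KL(P||Q) = 0.1246 dits

Note: KL divergence is always non-negative and equals 0 iff P = Q.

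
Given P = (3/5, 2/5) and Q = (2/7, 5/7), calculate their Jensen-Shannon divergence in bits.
0.0735 bits

Jensen-Shannon divergence is:
JSD(P||Q) = 0.5 × D_KL(P||M) + 0.5 × D_KL(Q||M)
where M = 0.5 × (P + Q) is the mixture distribution.

M = 0.5 × (3/5, 2/5) + 0.5 × (2/7, 5/7) = (0.442857, 0.557143)

D_KL(P||M) = 0.0717 bits
D_KL(Q||M) = 0.0754 bits

JSD(P||Q) = 0.5 × 0.0717 + 0.5 × 0.0754 = 0.0735 bits

Unlike KL divergence, JSD is symmetric and bounded: 0 ≤ JSD ≤ log(2).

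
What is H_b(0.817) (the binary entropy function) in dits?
0.2067 dits

The binary entropy function is:
H(p) = -p log(p) - (1-p) log(1-p)

H(0.817) = -0.817 × log_10(0.817) - 0.183 × log_10(0.183)
H(0.817) = 0.2067 dits

Note: Binary entropy is maximized at p=0.5 (H=1 bit) and minimized at p=0 or p=1 (H=0).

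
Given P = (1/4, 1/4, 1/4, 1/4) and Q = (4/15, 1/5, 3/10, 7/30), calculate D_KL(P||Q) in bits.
0.0163 bits

KL divergence: D_KL(P||Q) = Σ p(x) log(p(x)/q(x))

Computing term by term:
  x=0: 1/4 × log_2[(1/4)/(4/15)] = 1/4 × -0.0931 = -0.0233
  x=1: 1/4 × log_2[(1/4)/(1/5)] = 1/4 × 0.3219 = 0.0805
  x=2: 1/4 × log_2[(1/4)/(3/10)] = 1/4 × -0.2630 = -0.0658
  x=3: 1/4 × log_2[(1/4)/(7/30)] = 1/4 × 0.0995 = 0.0249

D_KL(P||Q) = 0.0163 bits

Note: KL divergence is always non-negative and equals 0 iff P = Q.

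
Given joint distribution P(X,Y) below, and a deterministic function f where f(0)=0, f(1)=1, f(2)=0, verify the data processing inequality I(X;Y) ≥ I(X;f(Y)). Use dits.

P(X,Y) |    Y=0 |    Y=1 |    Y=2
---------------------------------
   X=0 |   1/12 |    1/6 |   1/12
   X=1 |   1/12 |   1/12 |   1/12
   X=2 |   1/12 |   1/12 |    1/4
I(X;Y) = 0.0262, I(X;f(Y)) = 0.0164, inequality holds: 0.0262 ≥ 0.0164

Data Processing Inequality: For any Markov chain X → Y → Z, we have I(X;Y) ≥ I(X;Z).

Here Z = f(Y) is a deterministic function of Y, forming X → Y → Z.

Original I(X;Y) = 0.0262 dits

After applying f:
P(X,Z) where Z=f(Y):
- P(X,Z=0) = P(X,Y=0) + P(X,Y=2)
- P(X,Z=1) = P(X,Y=1)

I(X;Z) = I(X;f(Y)) = 0.0164 dits

Verification: 0.0262 ≥ 0.0164 ✓

Information cannot be created by processing; the function f can only lose information about X.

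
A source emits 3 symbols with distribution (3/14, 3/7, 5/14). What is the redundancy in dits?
0.0164 dits

Redundancy measures how far a source is from maximum entropy:
R = H_max - H(X)

Maximum entropy for 3 symbols: H_max = log_10(3) = 0.4771 dits
Actual entropy: H(X) = 0.4608 dits
Redundancy: R = 0.4771 - 0.4608 = 0.0164 dits

This redundancy represents potential for compression: the source could be compressed by 0.0164 dits per symbol.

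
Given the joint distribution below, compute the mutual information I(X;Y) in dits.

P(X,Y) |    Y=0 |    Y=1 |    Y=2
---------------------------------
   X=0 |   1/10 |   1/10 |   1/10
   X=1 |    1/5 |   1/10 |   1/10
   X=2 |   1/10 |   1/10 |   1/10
0.0060 dits

Mutual information: I(X;Y) = H(X) + H(Y) - H(X,Y)

Marginals:
P(X) = (3/10, 2/5, 3/10), H(X) = 0.4729 dits
P(Y) = (2/5, 3/10, 3/10), H(Y) = 0.4729 dits

Joint entropy: H(X,Y) = 0.9398 dits

I(X;Y) = 0.4729 + 0.4729 - 0.9398 = 0.0060 dits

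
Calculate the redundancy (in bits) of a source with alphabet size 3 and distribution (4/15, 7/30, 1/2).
0.0866 bits

Redundancy measures how far a source is from maximum entropy:
R = H_max - H(X)

Maximum entropy for 3 symbols: H_max = log_2(3) = 1.5850 bits
Actual entropy: H(X) = 1.4984 bits
Redundancy: R = 1.5850 - 1.4984 = 0.0866 bits

This redundancy represents potential for compression: the source could be compressed by 0.0866 bits per symbol.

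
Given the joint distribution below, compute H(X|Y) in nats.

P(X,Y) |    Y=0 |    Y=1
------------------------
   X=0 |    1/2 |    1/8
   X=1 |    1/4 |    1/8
0.6507 nats

Using the chain rule: H(X|Y) = H(X,Y) - H(Y)

First, compute H(X,Y) = 1.2130 nats

Marginal P(Y) = (3/4, 1/4)
H(Y) = 0.5623 nats

H(X|Y) = H(X,Y) - H(Y) = 1.2130 - 0.5623 = 0.6507 nats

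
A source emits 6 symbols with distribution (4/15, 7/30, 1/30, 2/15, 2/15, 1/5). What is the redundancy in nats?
0.1272 nats

Redundancy measures how far a source is from maximum entropy:
R = H_max - H(X)

Maximum entropy for 6 symbols: H_max = log_e(6) = 1.7918 nats
Actual entropy: H(X) = 1.6646 nats
Redundancy: R = 1.7918 - 1.6646 = 0.1272 nats

This redundancy represents potential for compression: the source could be compressed by 0.1272 nats per symbol.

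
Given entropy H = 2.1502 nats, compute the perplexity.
8.5866

Perplexity is e^H (or exp(H) for natural log).

H = 2.1502 nats
Perplexity = e^2.1502 = 8.5866

Interpretation: The model's uncertainty is equivalent to choosing uniformly among 8.6 options.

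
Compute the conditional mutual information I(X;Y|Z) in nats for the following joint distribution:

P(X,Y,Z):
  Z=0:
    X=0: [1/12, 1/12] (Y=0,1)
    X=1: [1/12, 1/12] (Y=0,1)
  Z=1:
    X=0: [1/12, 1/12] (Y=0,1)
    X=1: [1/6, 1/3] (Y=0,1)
0.0073 nats

Conditional mutual information: I(X;Y|Z) = H(X|Z) + H(Y|Z) - H(X,Y|Z)

H(Z) = 0.6365
H(X,Z) = 1.2425 → H(X|Z) = 0.6059
H(Y,Z) = 1.3086 → H(Y|Z) = 0.6721
H(X,Y,Z) = 1.9073 → H(X,Y|Z) = 1.2708

I(X;Y|Z) = 0.6059 + 0.6721 - 1.2708 = 0.0073 nats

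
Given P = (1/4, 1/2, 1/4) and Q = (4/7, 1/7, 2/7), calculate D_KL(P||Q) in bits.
0.5574 bits

KL divergence: D_KL(P||Q) = Σ p(x) log(p(x)/q(x))

Computing term by term:
  x=0: 1/4 × log_2[(1/4)/(4/7)] = 1/4 × -1.1926 = -0.2982
  x=1: 1/2 × log_2[(1/2)/(1/7)] = 1/2 × 1.8074 = 0.9037
  x=2: 1/4 × log_2[(1/4)/(2/7)] = 1/4 × -0.1926 = -0.0482

D_KL(P||Q) = 0.5574 bits

Note: KL divergence is always non-negative and equals 0 iff P = Q.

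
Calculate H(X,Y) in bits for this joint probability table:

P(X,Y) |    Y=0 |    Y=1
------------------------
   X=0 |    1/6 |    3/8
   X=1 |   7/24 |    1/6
1.9108 bits

Joint entropy is H(X,Y) = -Σ_{x,y} p(x,y) log p(x,y).

Summing over all non-zero entries:
H(X,Y) = -[1/6·log_2(1/6) + 3/8·log_2(3/8) + 7/24·log_2(7/24) + 1/6·log_2(1/6)]
H(X,Y) = 1.9108 bits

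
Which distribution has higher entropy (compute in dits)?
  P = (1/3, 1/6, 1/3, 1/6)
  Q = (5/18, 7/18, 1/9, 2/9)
P

Computing entropies in dits:
H(P) = 0.5775
H(Q) = 0.5652

Distribution P has higher entropy.

Intuition: The distribution closer to uniform (more spread out) has higher entropy.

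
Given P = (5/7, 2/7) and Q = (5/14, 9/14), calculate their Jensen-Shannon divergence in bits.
0.0946 bits

Jensen-Shannon divergence is:
JSD(P||Q) = 0.5 × D_KL(P||M) + 0.5 × D_KL(Q||M)
where M = 0.5 × (P + Q) is the mixture distribution.

M = 0.5 × (5/7, 2/7) + 0.5 × (5/14, 9/14) = (15/28, 13/28)

D_KL(P||M) = 0.0963 bits
D_KL(Q||M) = 0.0929 bits

JSD(P||Q) = 0.5 × 0.0963 + 0.5 × 0.0929 = 0.0946 bits

Unlike KL divergence, JSD is symmetric and bounded: 0 ≤ JSD ≤ log(2).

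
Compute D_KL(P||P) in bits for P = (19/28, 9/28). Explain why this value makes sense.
0.0000 bits

KL divergence satisfies the Gibbs inequality: D_KL(P||Q) ≥ 0 for all distributions P, Q.

D_KL(P||Q) = Σ p(x) log(p(x)/q(x))
Each term is p(x) × log_2(p(x)/p(x)) = p(x) × log_2(1) = 0, so the sum is 0.
D_KL(P||Q) = 0.0000 bits

When P = Q, the KL divergence is exactly 0, as there is no 'divergence' between identical distributions.

This non-negativity is a fundamental property: relative entropy cannot be negative because it measures how different Q is from P.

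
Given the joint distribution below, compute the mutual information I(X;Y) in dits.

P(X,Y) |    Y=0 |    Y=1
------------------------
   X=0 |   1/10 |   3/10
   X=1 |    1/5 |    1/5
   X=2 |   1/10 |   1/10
0.0140 dits

Mutual information: I(X;Y) = H(X) + H(Y) - H(X,Y)

Marginals:
P(X) = (2/5, 2/5, 1/5), H(X) = 0.4581 dits
P(Y) = (2/5, 3/5), H(Y) = 0.2923 dits

Joint entropy: H(X,Y) = 0.7365 dits

I(X;Y) = 0.4581 + 0.2923 - 0.7365 = 0.0140 dits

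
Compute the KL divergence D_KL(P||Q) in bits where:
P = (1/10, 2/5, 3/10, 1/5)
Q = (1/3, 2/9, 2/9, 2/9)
0.2650 bits

KL divergence: D_KL(P||Q) = Σ p(x) log(p(x)/q(x))

Computing term by term:
  x=0: 1/10 × log_2[(1/10)/(1/3)] = 1/10 × -1.7370 = -0.1737
  x=1: 2/5 × log_2[(2/5)/(2/9)] = 2/5 × 0.8480 = 0.3392
  x=2: 3/10 × log_2[(3/10)/(2/9)] = 3/10 × 0.4330 = 0.1299
  x=3: 1/5 × log_2[(1/5)/(2/9)] = 1/5 × -0.1520 = -0.0304

D_KL(P||Q) = 0.2650 bits

Note: KL divergence is always non-negative and equals 0 iff P = Q.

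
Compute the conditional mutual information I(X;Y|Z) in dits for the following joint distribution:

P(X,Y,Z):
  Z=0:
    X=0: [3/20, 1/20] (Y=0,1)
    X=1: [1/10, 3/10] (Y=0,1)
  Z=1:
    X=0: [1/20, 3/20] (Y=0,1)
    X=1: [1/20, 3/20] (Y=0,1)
0.0305 dits

Conditional mutual information: I(X;Y|Z) = H(X|Z) + H(Y|Z) - H(X,Y|Z)

H(Z) = 0.2923
H(X,Z) = 0.5786 → H(X|Z) = 0.2863
H(Y,Z) = 0.5670 → H(Y|Z) = 0.2747
H(X,Y,Z) = 0.8228 → H(X,Y|Z) = 0.5305

I(X;Y|Z) = 0.2863 + 0.2747 - 0.5305 = 0.0305 dits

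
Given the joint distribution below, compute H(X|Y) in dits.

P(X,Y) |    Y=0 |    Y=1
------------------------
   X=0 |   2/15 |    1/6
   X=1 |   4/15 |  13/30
0.2645 dits

Using the chain rule: H(X|Y) = H(X,Y) - H(Y)

First, compute H(X,Y) = 0.5568 dits

Marginal P(Y) = (2/5, 3/5)
H(Y) = 0.2923 dits

H(X|Y) = H(X,Y) - H(Y) = 0.5568 - 0.2923 = 0.2645 dits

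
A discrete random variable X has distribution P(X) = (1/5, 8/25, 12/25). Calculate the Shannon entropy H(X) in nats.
1.0388 nats

Shannon entropy is H(X) = -Σ p(x) log p(x).

For P = (1/5, 8/25, 12/25):
H = -1/5 × log_e(1/5) -8/25 × log_e(8/25) -12/25 × log_e(12/25)
H = 1.0388 nats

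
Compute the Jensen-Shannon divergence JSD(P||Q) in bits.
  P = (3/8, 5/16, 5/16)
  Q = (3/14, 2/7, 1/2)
0.0322 bits

Jensen-Shannon divergence is:
JSD(P||Q) = 0.5 × D_KL(P||M) + 0.5 × D_KL(Q||M)
where M = 0.5 × (P + Q) is the mixture distribution.

M = 0.5 × (3/8, 5/16, 5/16) + 0.5 × (3/14, 2/7, 1/2) = (0.294643, 0.299107, 13/32)

D_KL(P||M) = 0.0319 bits
D_KL(Q||M) = 0.0324 bits

JSD(P||Q) = 0.5 × 0.0319 + 0.5 × 0.0324 = 0.0322 bits

Unlike KL divergence, JSD is symmetric and bounded: 0 ≤ JSD ≤ log(2).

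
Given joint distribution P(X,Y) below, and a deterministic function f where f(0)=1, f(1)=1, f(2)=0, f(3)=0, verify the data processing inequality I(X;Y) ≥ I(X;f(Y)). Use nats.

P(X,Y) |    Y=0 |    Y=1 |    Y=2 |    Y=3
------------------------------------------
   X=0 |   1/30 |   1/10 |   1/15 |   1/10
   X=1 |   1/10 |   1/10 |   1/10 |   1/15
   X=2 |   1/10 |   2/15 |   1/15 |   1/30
I(X;Y) = 0.0439, I(X;f(Y)) = 0.0219, inequality holds: 0.0439 ≥ 0.0219

Data Processing Inequality: For any Markov chain X → Y → Z, we have I(X;Y) ≥ I(X;Z).

Here Z = f(Y) is a deterministic function of Y, forming X → Y → Z.

Original I(X;Y) = 0.0439 nats

After applying f:
P(X,Z) where Z=f(Y):
- P(X,Z=0) = P(X,Y=2) + P(X,Y=3)
- P(X,Z=1) = P(X,Y=0) + P(X,Y=1)

I(X;Z) = I(X;f(Y)) = 0.0219 nats

Verification: 0.0439 ≥ 0.0219 ✓

Information cannot be created by processing; the function f can only lose information about X.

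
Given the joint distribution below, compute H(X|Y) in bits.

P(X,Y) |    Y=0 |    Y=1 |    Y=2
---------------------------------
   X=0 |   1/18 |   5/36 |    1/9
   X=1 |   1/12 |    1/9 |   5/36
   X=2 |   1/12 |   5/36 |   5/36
1.5738 bits

Using the chain rule: H(X|Y) = H(X,Y) - H(Y)

First, compute H(X,Y) = 3.1158 bits

Marginal P(Y) = (2/9, 7/18, 7/18)
H(Y) = 1.5420 bits

H(X|Y) = H(X,Y) - H(Y) = 3.1158 - 1.5420 = 1.5738 bits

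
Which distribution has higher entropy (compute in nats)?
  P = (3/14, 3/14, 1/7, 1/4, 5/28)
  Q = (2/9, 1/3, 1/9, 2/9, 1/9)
P

Computing entropies in nats:
H(P) = 1.5924
H(Q) = 1.5230

Distribution P has higher entropy.

Intuition: The distribution closer to uniform (more spread out) has higher entropy.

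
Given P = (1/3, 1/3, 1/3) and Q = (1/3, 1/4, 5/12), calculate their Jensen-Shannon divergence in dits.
0.0023 dits

Jensen-Shannon divergence is:
JSD(P||Q) = 0.5 × D_KL(P||M) + 0.5 × D_KL(Q||M)
where M = 0.5 × (P + Q) is the mixture distribution.

M = 0.5 × (1/3, 1/3, 1/3) + 0.5 × (1/3, 1/4, 5/12) = (1/3, 7/24, 3/8)

D_KL(P||M) = 0.0023 dits
D_KL(Q||M) = 0.0023 dits

JSD(P||Q) = 0.5 × 0.0023 + 0.5 × 0.0023 = 0.0023 dits

Unlike KL divergence, JSD is symmetric and bounded: 0 ≤ JSD ≤ log(2).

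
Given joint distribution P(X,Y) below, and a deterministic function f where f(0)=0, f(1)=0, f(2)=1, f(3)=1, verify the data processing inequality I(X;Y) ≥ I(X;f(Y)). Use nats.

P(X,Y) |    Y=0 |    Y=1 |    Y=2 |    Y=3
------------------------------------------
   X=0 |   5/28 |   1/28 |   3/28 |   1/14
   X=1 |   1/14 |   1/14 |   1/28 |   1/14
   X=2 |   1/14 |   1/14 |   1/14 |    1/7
I(X;Y) = 0.0593, I(X;f(Y)) = 0.0114, inequality holds: 0.0593 ≥ 0.0114

Data Processing Inequality: For any Markov chain X → Y → Z, we have I(X;Y) ≥ I(X;Z).

Here Z = f(Y) is a deterministic function of Y, forming X → Y → Z.

Original I(X;Y) = 0.0593 nats

After applying f:
P(X,Z) where Z=f(Y):
- P(X,Z=0) = P(X,Y=0) + P(X,Y=1)
- P(X,Z=1) = P(X,Y=2) + P(X,Y=3)

I(X;Z) = I(X;f(Y)) = 0.0114 nats

Verification: 0.0593 ≥ 0.0114 ✓

Information cannot be created by processing; the function f can only lose information about X.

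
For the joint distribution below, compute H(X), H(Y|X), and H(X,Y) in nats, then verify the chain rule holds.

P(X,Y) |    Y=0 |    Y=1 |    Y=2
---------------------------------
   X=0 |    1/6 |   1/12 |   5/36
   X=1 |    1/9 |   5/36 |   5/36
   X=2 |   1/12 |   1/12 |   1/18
H(X,Y) = 2.1471, H(X) = 1.0688, H(Y|X) = 1.0783 (all in nats)

Chain rule: H(X,Y) = H(X) + H(Y|X)

Left side — joint entropy directly:
H(X,Y) = -Σ p(x,y) log p(x,y) = 2.1471 nats

Right side — compute H(Y|X) from the conditional distributions:
P(X) = (7/18, 7/18, 2/9), so H(X) = 1.0688 nats
H(Y|X) = Σ_x P(X=x) · H(Y|X=x):
  P(Y|X=0) = (3/7, 3/14, 5/14), H(Y|X=0) = 1.0609, weight P(X=0) = 7/18
  P(Y|X=1) = (2/7, 5/14, 5/14), H(Y|X=1) = 1.0934, weight P(X=1) = 7/18
  P(Y|X=2) = (3/8, 3/8, 1/4), H(Y|X=2) = 1.0822, weight P(X=2) = 2/9
H(Y|X) = 1.0783 nats

H(X) + H(Y|X) = 1.0688 + 1.0783 = 2.1471 nats

Both sides equal 2.1471 nats. ✓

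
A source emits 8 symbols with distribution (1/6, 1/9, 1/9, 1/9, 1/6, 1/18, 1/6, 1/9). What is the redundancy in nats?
0.0464 nats

Redundancy measures how far a source is from maximum entropy:
R = H_max - H(X)

Maximum entropy for 8 symbols: H_max = log_e(8) = 2.0794 nats
Actual entropy: H(X) = 2.0330 nats
Redundancy: R = 2.0794 - 2.0330 = 0.0464 nats

This redundancy represents potential for compression: the source could be compressed by 0.0464 nats per symbol.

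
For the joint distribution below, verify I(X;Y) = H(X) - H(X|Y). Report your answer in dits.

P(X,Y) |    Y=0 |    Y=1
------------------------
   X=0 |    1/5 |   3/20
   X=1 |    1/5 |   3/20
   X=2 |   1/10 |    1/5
I(X;Y) = 0.0105 dits

Mutual information has multiple equivalent forms:
- I(X;Y) = H(X) - H(X|Y)
- I(X;Y) = H(Y) - H(Y|X)
- I(X;Y) = H(X) + H(Y) - H(X,Y)

Computing all quantities:
H(X) = 0.4760, H(Y) = 0.3010, H(X,Y) = 0.7666
H(X|Y) = 0.4655, H(Y|X) = 0.2905

Verification:
H(X) - H(X|Y) = 0.4760 - 0.4655 = 0.0105
H(Y) - H(Y|X) = 0.3010 - 0.2905 = 0.0105
H(X) + H(Y) - H(X,Y) = 0.4760 + 0.3010 - 0.7666 = 0.0105

All forms give I(X;Y) = 0.0105 dits. ✓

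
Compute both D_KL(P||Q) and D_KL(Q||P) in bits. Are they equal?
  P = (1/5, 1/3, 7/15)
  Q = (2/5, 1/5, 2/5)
D_KL(P||Q) = 0.1494, D_KL(Q||P) = 0.1636

KL divergence is not symmetric: D_KL(P||Q) ≠ D_KL(Q||P) in general.

D_KL(P||Q) = 0.1494 bits
D_KL(Q||P) = 0.1636 bits

No, they are not equal!

This asymmetry is why KL divergence is not a true distance metric.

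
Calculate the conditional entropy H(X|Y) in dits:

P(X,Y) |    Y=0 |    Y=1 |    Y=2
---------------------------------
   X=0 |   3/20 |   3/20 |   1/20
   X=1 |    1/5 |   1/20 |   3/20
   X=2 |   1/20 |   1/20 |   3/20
0.4251 dits

Using the chain rule: H(X|Y) = H(X,Y) - H(Y)

First, compute H(X,Y) = 0.8943 dits

Marginal P(Y) = (2/5, 1/4, 7/20)
H(Y) = 0.4693 dits

H(X|Y) = H(X,Y) - H(Y) = 0.8943 - 0.4693 = 0.4251 dits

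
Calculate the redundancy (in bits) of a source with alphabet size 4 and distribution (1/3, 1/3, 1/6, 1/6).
0.0817 bits

Redundancy measures how far a source is from maximum entropy:
R = H_max - H(X)

Maximum entropy for 4 symbols: H_max = log_2(4) = 2.0000 bits
Actual entropy: H(X) = 1.9183 bits
Redundancy: R = 2.0000 - 1.9183 = 0.0817 bits

This redundancy represents potential for compression: the source could be compressed by 0.0817 bits per symbol.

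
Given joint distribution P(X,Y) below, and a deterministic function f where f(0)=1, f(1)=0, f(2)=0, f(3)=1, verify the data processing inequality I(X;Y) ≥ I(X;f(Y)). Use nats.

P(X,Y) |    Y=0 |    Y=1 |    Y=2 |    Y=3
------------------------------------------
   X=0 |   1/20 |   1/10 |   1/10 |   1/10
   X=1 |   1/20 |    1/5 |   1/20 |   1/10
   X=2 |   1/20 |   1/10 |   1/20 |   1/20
I(X;Y) = 0.0282, I(X;f(Y)) = 0.0011, inequality holds: 0.0282 ≥ 0.0011

Data Processing Inequality: For any Markov chain X → Y → Z, we have I(X;Y) ≥ I(X;Z).

Here Z = f(Y) is a deterministic function of Y, forming X → Y → Z.

Original I(X;Y) = 0.0282 nats

After applying f:
P(X,Z) where Z=f(Y):
- P(X,Z=0) = P(X,Y=1) + P(X,Y=2)
- P(X,Z=1) = P(X,Y=0) + P(X,Y=3)

I(X;Z) = I(X;f(Y)) = 0.0011 nats

Verification: 0.0282 ≥ 0.0011 ✓

Information cannot be created by processing; the function f can only lose information about X.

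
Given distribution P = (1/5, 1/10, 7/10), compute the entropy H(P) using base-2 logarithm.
1.1568 bits

Shannon entropy is H(X) = -Σ p(x) log p(x).

For P = (1/5, 1/10, 7/10):
H = -1/5 × log_2(1/5) -1/10 × log_2(1/10) -7/10 × log_2(7/10)
H = 1.1568 bits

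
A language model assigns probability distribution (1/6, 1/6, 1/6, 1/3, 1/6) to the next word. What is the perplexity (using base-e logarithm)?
4.7622

Perplexity is e^H (or exp(H) for natural log).

First, H = -Σ p log p = 1.5607 nats
Perplexity = e^1.5607 = 4.7622

Interpretation: The model's uncertainty is equivalent to choosing uniformly among 4.8 options.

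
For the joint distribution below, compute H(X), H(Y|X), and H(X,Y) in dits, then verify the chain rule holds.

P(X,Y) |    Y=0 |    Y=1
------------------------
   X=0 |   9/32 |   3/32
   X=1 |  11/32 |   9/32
H(X,Y) = 0.5657, H(X) = 0.2873, H(Y|X) = 0.2784 (all in dits)

Chain rule: H(X,Y) = H(X) + H(Y|X)

Left side — joint entropy directly:
H(X,Y) = -Σ p(x,y) log p(x,y) = 0.5657 dits

Right side — compute H(Y|X) from the conditional distributions:
P(X) = (3/8, 5/8), so H(X) = 0.2873 dits
H(Y|X) = Σ_x P(X=x) · H(Y|X=x):
  P(Y|X=0) = (3/4, 1/4), H(Y|X=0) = 0.2442, weight P(X=0) = 3/8
  P(Y|X=1) = (11/20, 9/20), H(Y|X=1) = 0.2989, weight P(X=1) = 5/8
H(Y|X) = 0.2784 dits

H(X) + H(Y|X) = 0.2873 + 0.2784 = 0.5657 dits

Both sides equal 0.5657 dits. ✓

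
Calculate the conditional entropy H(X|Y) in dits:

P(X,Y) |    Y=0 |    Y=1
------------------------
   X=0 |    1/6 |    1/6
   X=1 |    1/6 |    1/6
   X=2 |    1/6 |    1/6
0.4771 dits

Using the chain rule: H(X|Y) = H(X,Y) - H(Y)

First, compute H(X,Y) = 0.7782 dits

Marginal P(Y) = (1/2, 1/2)
H(Y) = 0.3010 dits

H(X|Y) = H(X,Y) - H(Y) = 0.7782 - 0.3010 = 0.4771 dits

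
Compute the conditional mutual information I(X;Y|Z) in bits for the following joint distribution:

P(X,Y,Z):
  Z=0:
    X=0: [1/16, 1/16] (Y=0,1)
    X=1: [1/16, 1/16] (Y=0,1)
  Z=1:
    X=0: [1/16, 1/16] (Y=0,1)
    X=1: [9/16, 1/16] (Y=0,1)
0.0694 bits

Conditional mutual information: I(X;Y|Z) = H(X|Z) + H(Y|Z) - H(X,Y|Z)

H(Z) = 0.8113
H(X,Z) = 1.5488 → H(X|Z) = 0.7375
H(Y,Z) = 1.5488 → H(Y|Z) = 0.7375
H(X,Y,Z) = 2.2169 → H(X,Y|Z) = 1.4056

I(X;Y|Z) = 0.7375 + 0.7375 - 1.4056 = 0.0694 bits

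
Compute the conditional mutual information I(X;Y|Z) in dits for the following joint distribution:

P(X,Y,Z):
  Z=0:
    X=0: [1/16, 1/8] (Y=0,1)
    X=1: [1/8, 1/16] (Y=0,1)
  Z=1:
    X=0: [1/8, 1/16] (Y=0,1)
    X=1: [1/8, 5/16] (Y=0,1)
0.0264 dits

Conditional mutual information: I(X;Y|Z) = H(X|Z) + H(Y|Z) - H(X,Y|Z)

H(Z) = 0.2873
H(X,Z) = 0.5660 → H(X|Z) = 0.2787
H(Y,Z) = 0.5829 → H(Y|Z) = 0.2956
H(X,Y,Z) = 0.8352 → H(X,Y|Z) = 0.5479

I(X;Y|Z) = 0.2787 + 0.2956 - 0.5479 = 0.0264 dits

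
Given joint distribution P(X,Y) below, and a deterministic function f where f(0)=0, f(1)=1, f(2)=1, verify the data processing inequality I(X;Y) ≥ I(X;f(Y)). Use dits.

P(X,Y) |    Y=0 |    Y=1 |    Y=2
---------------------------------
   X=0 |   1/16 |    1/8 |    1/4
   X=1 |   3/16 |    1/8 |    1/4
I(X;Y) = 0.0108, I(X;f(Y)) = 0.0108, inequality holds: 0.0108 ≥ 0.0108

Data Processing Inequality: For any Markov chain X → Y → Z, we have I(X;Y) ≥ I(X;Z).

Here Z = f(Y) is a deterministic function of Y, forming X → Y → Z.

Original I(X;Y) = 0.0108 dits

After applying f:
P(X,Z) where Z=f(Y):
- P(X,Z=0) = P(X,Y=0)
- P(X,Z=1) = P(X,Y=1) + P(X,Y=2)

I(X;Z) = I(X;f(Y)) = 0.0108 dits

Verification: 0.0108 ≥ 0.0108 ✓

Information cannot be created by processing; the function f can only lose information about X.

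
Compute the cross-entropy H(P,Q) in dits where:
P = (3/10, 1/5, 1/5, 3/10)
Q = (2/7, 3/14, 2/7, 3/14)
0.6065 dits

Cross-entropy: H(P,Q) = -Σ p(x) log q(x)

Alternatively: H(P,Q) = H(P) + D_KL(P||Q)
H(P) = 0.5933 dits
D_KL(P||Q) = 0.0132 dits

H(P,Q) = 0.5933 + 0.0132 = 0.6065 dits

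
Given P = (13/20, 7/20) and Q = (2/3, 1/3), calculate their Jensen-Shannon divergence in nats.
0.0002 nats

Jensen-Shannon divergence is:
JSD(P||Q) = 0.5 × D_KL(P||M) + 0.5 × D_KL(Q||M)
where M = 0.5 × (P + Q) is the mixture distribution.

M = 0.5 × (13/20, 7/20) + 0.5 × (2/3, 1/3) = (0.658333, 0.341667)

D_KL(P||M) = 0.0002 nats
D_KL(Q||M) = 0.0002 nats

JSD(P||Q) = 0.5 × 0.0002 + 0.5 × 0.0002 = 0.0002 nats

Unlike KL divergence, JSD is symmetric and bounded: 0 ≤ JSD ≤ log(2).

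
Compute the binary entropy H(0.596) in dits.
0.2930 dits

The binary entropy function is:
H(p) = -p log(p) - (1-p) log(1-p)

H(0.596) = -0.596 × log_10(0.596) - 0.404 × log_10(0.404)
H(0.596) = 0.2930 dits

Note: Binary entropy is maximized at p=0.5 (H=1 bit) and minimized at p=0 or p=1 (H=0).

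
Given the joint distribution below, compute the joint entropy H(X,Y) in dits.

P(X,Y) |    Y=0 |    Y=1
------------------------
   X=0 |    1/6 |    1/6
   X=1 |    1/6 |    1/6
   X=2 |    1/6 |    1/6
0.7782 dits

Joint entropy is H(X,Y) = -Σ_{x,y} p(x,y) log p(x,y).

Summing over all non-zero entries:
H(X,Y) = -[1/6·log_10(1/6) + 1/6·log_10(1/6) + 1/6·log_10(1/6) + 1/6·log_10(1/6) + 1/6·log_10(1/6) + 1/6·log_10(1/6)]
H(X,Y) = 0.7782 dits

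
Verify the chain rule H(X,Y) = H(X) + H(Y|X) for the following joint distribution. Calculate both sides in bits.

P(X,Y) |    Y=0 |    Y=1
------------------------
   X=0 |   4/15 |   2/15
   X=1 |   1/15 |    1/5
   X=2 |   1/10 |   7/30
H(X,Y) = 2.4430, H(X) = 1.5656, H(Y|X) = 0.8774 (all in bits)

Chain rule: H(X,Y) = H(X) + H(Y|X)

Left side — joint entropy directly:
H(X,Y) = -Σ p(x,y) log p(x,y) = 2.4430 bits

Right side — compute H(Y|X) from the conditional distributions:
P(X) = (2/5, 4/15, 1/3), so H(X) = 1.5656 bits
H(Y|X) = Σ_x P(X=x) · H(Y|X=x):
  P(Y|X=0) = (2/3, 1/3), H(Y|X=0) = 0.9183, weight P(X=0) = 2/5
  P(Y|X=1) = (1/4, 3/4), H(Y|X=1) = 0.8113, weight P(X=1) = 4/15
  P(Y|X=2) = (3/10, 7/10), H(Y|X=2) = 0.8813, weight P(X=2) = 1/3
H(Y|X) = 0.8774 bits

H(X) + H(Y|X) = 1.5656 + 0.8774 = 2.4430 bits

Both sides equal 2.4430 bits. ✓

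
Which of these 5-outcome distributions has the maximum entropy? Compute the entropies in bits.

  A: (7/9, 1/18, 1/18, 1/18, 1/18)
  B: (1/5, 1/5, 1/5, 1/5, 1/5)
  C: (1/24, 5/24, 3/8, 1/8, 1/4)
B

For a discrete distribution over n outcomes, entropy is maximized by the uniform distribution.

Computing entropies:
H(A) = 1.2086 bits
H(B) = 2.3219 bits
H(C) = 2.0681 bits

The uniform distribution (where all probabilities equal 1/5) achieves the maximum entropy of log_2(5) = 2.3219 bits.

Distribution B has the highest entropy.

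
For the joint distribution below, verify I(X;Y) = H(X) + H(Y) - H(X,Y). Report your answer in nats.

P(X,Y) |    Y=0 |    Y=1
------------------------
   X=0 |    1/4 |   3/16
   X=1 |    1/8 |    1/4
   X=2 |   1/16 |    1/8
I(X;Y) = 0.0285 nats

Mutual information has multiple equivalent forms:
- I(X;Y) = H(X) - H(X|Y)
- I(X;Y) = H(Y) - H(Y|X)
- I(X;Y) = H(X) + H(Y) - H(X,Y)

Computing all quantities:
H(X) = 1.0434, H(Y) = 0.6853, H(X,Y) = 1.7002
H(X|Y) = 1.0149, H(Y|X) = 0.6568

Verification:
H(X) - H(X|Y) = 1.0434 - 1.0149 = 0.0285
H(Y) - H(Y|X) = 0.6853 - 0.6568 = 0.0285
H(X) + H(Y) - H(X,Y) = 1.0434 + 0.6853 - 1.7002 = 0.0285

All forms give I(X;Y) = 0.0285 nats. ✓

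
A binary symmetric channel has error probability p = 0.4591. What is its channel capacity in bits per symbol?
0.0048 bits

For a binary symmetric channel (BSC) with error probability p:
Capacity C = 1 - H(p) bits per symbol

where H(p) = -p log₂(p) - (1-p) log₂(1-p) is the binary entropy function.

H(0.4591) = 0.9952 bits
C = 1 - 0.9952 = 0.0048 bits per symbol

This means we can reliably transmit up to 0.0048 bits of information per channel use.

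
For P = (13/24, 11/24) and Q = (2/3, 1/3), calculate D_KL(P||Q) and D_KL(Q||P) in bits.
D_KL(P||Q) = 0.0483, D_KL(Q||P) = 0.0466

KL divergence is not symmetric: D_KL(P||Q) ≠ D_KL(Q||P) in general.

D_KL(P||Q) = 0.0483 bits
D_KL(Q||P) = 0.0466 bits

No, they are not equal!

This asymmetry is why KL divergence is not a true distance metric.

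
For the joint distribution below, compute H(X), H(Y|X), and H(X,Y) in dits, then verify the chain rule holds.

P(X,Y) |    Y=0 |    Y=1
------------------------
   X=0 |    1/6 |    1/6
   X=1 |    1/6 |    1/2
H(X,Y) = 0.5396, H(X) = 0.2764, H(Y|X) = 0.2632 (all in dits)

Chain rule: H(X,Y) = H(X) + H(Y|X)

Left side — joint entropy directly:
H(X,Y) = -Σ p(x,y) log p(x,y) = 0.5396 dits

Right side — compute H(Y|X) from the conditional distributions:
P(X) = (1/3, 2/3), so H(X) = 0.2764 dits
H(Y|X) = Σ_x P(X=x) · H(Y|X=x):
  P(Y|X=0) = (1/2, 1/2), H(Y|X=0) = 0.3010, weight P(X=0) = 1/3
  P(Y|X=1) = (1/4, 3/4), H(Y|X=1) = 0.2442, weight P(X=1) = 2/3
H(Y|X) = 0.2632 dits

H(X) + H(Y|X) = 0.2764 + 0.2632 = 0.5396 dits

Both sides equal 0.5396 dits. ✓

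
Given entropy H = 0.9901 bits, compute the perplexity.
1.9863

Perplexity is 2^H (or exp(H) for natural log).

H = 0.9901 bits
Perplexity = 2^0.9901 = 1.9863

Interpretation: The model's uncertainty is equivalent to choosing uniformly among 2.0 options.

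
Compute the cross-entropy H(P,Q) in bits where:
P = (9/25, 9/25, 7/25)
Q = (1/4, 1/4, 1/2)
1.7200 bits

Cross-entropy: H(P,Q) = -Σ p(x) log q(x)

Alternatively: H(P,Q) = H(P) + D_KL(P||Q)
H(P) = 1.5755 bits
D_KL(P||Q) = 0.1445 bits

H(P,Q) = 1.5755 + 0.1445 = 1.7200 bits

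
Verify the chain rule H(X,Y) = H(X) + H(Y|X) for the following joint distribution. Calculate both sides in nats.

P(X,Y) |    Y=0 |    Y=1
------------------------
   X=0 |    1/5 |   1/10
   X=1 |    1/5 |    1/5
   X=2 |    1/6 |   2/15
H(X,Y) = 1.7632, H(X) = 1.0889, H(Y|X) = 0.6743 (all in nats)

Chain rule: H(X,Y) = H(X) + H(Y|X)

Left side — joint entropy directly:
H(X,Y) = -Σ p(x,y) log p(x,y) = 1.7632 nats

Right side — compute H(Y|X) from the conditional distributions:
P(X) = (3/10, 2/5, 3/10), so H(X) = 1.0889 nats
H(Y|X) = Σ_x P(X=x) · H(Y|X=x):
  P(Y|X=0) = (2/3, 1/3), H(Y|X=0) = 0.6365, weight P(X=0) = 3/10
  P(Y|X=1) = (1/2, 1/2), H(Y|X=1) = 0.6931, weight P(X=1) = 2/5
  P(Y|X=2) = (5/9, 4/9), H(Y|X=2) = 0.6870, weight P(X=2) = 3/10
H(Y|X) = 0.6743 nats

H(X) + H(Y|X) = 1.0889 + 0.6743 = 1.7632 nats

Both sides equal 1.7632 nats. ✓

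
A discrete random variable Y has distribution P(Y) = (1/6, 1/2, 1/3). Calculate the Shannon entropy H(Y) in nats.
1.0114 nats

Shannon entropy is H(X) = -Σ p(x) log p(x).

For P = (1/6, 1/2, 1/3):
H = -1/6 × log_e(1/6) -1/2 × log_e(1/2) -1/3 × log_e(1/3)
H = 1.0114 nats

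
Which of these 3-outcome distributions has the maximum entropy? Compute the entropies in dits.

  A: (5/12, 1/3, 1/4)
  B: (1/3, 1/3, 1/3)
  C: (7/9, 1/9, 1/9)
B

For a discrete distribution over n outcomes, entropy is maximized by the uniform distribution.

Computing entropies:
H(A) = 0.4680 dits
H(B) = 0.4771 dits
H(C) = 0.2969 dits

The uniform distribution (where all probabilities equal 1/3) achieves the maximum entropy of log_10(3) = 0.4771 dits.

Distribution B has the highest entropy.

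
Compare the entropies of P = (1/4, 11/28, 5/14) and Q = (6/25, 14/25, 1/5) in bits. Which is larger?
P

Computing entropies in bits:
H(P) = 1.5601
H(Q) = 1.4270

Distribution P has higher entropy.

Intuition: The distribution closer to uniform (more spread out) has higher entropy.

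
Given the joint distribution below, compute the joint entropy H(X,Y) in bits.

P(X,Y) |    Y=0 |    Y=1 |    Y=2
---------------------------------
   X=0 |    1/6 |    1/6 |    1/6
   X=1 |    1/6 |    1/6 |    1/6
2.5850 bits

Joint entropy is H(X,Y) = -Σ_{x,y} p(x,y) log p(x,y).

Summing over all non-zero entries:
H(X,Y) = -[1/6·log_2(1/6) + 1/6·log_2(1/6) + 1/6·log_2(1/6) + 1/6·log_2(1/6) + 1/6·log_2(1/6) + 1/6·log_2(1/6)]
H(X,Y) = 2.5850 bits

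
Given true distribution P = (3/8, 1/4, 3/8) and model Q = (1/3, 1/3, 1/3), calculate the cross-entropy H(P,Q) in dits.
0.4771 dits

Cross-entropy: H(P,Q) = -Σ p(x) log q(x)

Alternatively: H(P,Q) = H(P) + D_KL(P||Q)
H(P) = 0.4700 dits
D_KL(P||Q) = 0.0071 dits

H(P,Q) = 0.4700 + 0.0071 = 0.4771 dits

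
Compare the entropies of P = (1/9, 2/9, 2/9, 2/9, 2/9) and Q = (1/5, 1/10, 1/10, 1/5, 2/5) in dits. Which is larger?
P

Computing entropies in dits:
H(P) = 0.6867
H(Q) = 0.6388

Distribution P has higher entropy.

Intuition: The distribution closer to uniform (more spread out) has higher entropy.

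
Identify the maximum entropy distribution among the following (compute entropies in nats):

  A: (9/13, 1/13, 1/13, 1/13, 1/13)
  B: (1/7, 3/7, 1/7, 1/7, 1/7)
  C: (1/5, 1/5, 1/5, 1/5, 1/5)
C

For a discrete distribution over n outcomes, entropy is maximized by the uniform distribution.

Computing entropies:
H(A) = 1.0438 nats
H(B) = 1.4751 nats
H(C) = 1.6094 nats

The uniform distribution (where all probabilities equal 1/5) achieves the maximum entropy of log_e(5) = 1.6094 nats.

Distribution C has the highest entropy.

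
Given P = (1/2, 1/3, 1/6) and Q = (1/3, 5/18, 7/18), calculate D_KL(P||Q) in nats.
0.1223 nats

KL divergence: D_KL(P||Q) = Σ p(x) log(p(x)/q(x))

Computing term by term:
  x=0: 1/2 × log_e[(1/2)/(1/3)] = 1/2 × 0.4055 = 0.2027
  x=1: 1/3 × log_e[(1/3)/(5/18)] = 1/3 × 0.1823 = 0.0608
  x=2: 1/6 × log_e[(1/6)/(7/18)] = 1/6 × -0.8473 = -0.1412

D_KL(P||Q) = 0.1223 nats

Note: KL divergence is always non-negative and equals 0 iff P = Q.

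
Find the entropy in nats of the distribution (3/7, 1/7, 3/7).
1.0042 nats

Shannon entropy is H(X) = -Σ p(x) log p(x).

For P = (3/7, 1/7, 3/7):
H = -3/7 × log_e(3/7) -1/7 × log_e(1/7) -3/7 × log_e(3/7)
H = 1.0042 nats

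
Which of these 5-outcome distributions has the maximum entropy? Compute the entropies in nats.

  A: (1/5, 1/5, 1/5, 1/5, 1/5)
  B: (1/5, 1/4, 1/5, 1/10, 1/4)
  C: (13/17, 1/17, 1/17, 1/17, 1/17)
A

For a discrete distribution over n outcomes, entropy is maximized by the uniform distribution.

Computing entropies:
H(A) = 1.6094 nats
H(B) = 1.5672 nats
H(C) = 0.8718 nats

The uniform distribution (where all probabilities equal 1/5) achieves the maximum entropy of log_e(5) = 1.6094 nats.

Distribution A has the highest entropy.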